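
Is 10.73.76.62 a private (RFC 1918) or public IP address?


RFC 1918 private ranges:
  10.0.0.0/8 (10.0.0.0 - 10.255.255.255)
  172.16.0.0/12 (172.16.0.0 - 172.31.255.255)
  192.168.0.0/16 (192.168.0.0 - 192.168.255.255)
Private (in 10.0.0.0/8)


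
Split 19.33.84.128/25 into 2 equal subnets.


New prefix = 25 + 1 = 26
Each subnet has 64 addresses
  19.33.84.128/26
  19.33.84.192/26
Subnets: 19.33.84.128/26, 19.33.84.192/26


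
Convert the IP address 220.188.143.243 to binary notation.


220 = 11011100
188 = 10111100
143 = 10001111
243 = 11110011
Binary: 11011100.10111100.10001111.11110011


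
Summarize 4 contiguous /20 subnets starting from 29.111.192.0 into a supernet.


Original prefix: /20
Number of subnets: 4 = 2^2
New prefix = 20 - 2 = 18
Supernet: 29.111.192.0/18


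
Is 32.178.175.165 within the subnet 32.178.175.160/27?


Subnet network: 32.178.175.160
Test IP AND mask: 32.178.175.160
Yes, 32.178.175.165 is in 32.178.175.160/27


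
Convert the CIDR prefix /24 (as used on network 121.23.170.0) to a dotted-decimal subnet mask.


/24 means 24 network bits, 8 host bits
Binary: 11111111111111111111111100000000
Mask: 255.255.255.0


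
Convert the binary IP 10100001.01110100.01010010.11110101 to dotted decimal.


10100001 = 161
01110100 = 116
01010010 = 82
11110101 = 245
IP: 161.116.82.245


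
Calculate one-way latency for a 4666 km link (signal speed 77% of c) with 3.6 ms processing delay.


Speed = 0.77 * 3e5 km/s = 231000 km/s
Propagation delay = 4666 / 231000 = 0.0202 s = 20.1991 ms
Processing delay = 3.6 ms
Total one-way latency = 23.7991 ms


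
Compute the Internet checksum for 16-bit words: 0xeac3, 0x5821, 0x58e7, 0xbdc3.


Sum all words (with carry folding):
+ 0xeac3 = 0xeac3
+ 0x5821 = 0x42e5
+ 0x58e7 = 0x9bcc
+ 0xbdc3 = 0x5990
One's complement: ~0x5990
Checksum = 0xa66f


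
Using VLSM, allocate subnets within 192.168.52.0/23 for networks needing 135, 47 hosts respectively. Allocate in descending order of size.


135 hosts -> /24 (254 usable): 192.168.52.0/24
47 hosts -> /26 (62 usable): 192.168.53.0/26
Allocation: 192.168.52.0/24 (135 hosts, 254 usable); 192.168.53.0/26 (47 hosts, 62 usable)


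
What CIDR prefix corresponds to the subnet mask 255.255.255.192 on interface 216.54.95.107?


Binary: 11111111.11111111.11111111.11000000
Count leading 1s
Prefix: /26


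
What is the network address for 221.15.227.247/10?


IP:   11011101.00001111.11100011.11110111
Mask: 11111111.11000000.00000000.00000000
AND operation:
Net:  11011101.00000000.00000000.00000000
Network: 221.0.0.0/10


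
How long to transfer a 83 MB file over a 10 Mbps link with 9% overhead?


Effective throughput = 10 * (1 - 9/100) = 9.1 Mbps
File size in Mb = 83 * 8 = 664 Mb
Time = 664 / 9.1
Time = 72.967 seconds


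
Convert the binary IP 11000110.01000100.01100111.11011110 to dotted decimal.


11000110 = 198
01000100 = 68
01100111 = 103
11011110 = 222
IP: 198.68.103.222


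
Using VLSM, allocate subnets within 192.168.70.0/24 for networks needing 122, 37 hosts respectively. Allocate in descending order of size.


122 hosts -> /25 (126 usable): 192.168.70.0/25
37 hosts -> /26 (62 usable): 192.168.70.128/26
Allocation: 192.168.70.0/25 (122 hosts, 126 usable); 192.168.70.128/26 (37 hosts, 62 usable)


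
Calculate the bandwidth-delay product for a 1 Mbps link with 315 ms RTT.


BDP = bandwidth * RTT
= 1 Mbps * 315 ms
= 1 * 1e6 * 315 / 1000 bits
= 315000 bits
= 39375 bytes
= 38.4521 KB
BDP = 315000 bits (39375 bytes)


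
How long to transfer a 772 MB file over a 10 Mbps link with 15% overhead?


Effective throughput = 10 * (1 - 15/100) = 8.5 Mbps
File size in Mb = 772 * 8 = 6176 Mb
Time = 6176 / 8.5
Time = 726.5882 seconds


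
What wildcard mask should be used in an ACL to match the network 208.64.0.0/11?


Subnet mask: 255.224.0.0
Wildcard = 255.255.255.255 - subnet mask
255 - 255 = 0
255 - 224 = 31
255 - 0 = 255
255 - 0 = 255
Wildcard: 0.31.255.255


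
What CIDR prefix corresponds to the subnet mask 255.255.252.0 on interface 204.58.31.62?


Binary: 11111111.11111111.11111100.00000000
Count leading 1s
Prefix: /22


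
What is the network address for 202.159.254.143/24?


IP:   11001010.10011111.11111110.10001111
Mask: 11111111.11111111.11111111.00000000
AND operation:
Net:  11001010.10011111.11111110.00000000
Network: 202.159.254.0/24


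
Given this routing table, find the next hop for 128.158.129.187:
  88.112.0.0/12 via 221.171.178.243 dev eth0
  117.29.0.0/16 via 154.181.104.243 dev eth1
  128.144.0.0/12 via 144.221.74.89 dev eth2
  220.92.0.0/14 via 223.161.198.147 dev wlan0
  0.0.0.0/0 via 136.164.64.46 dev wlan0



Longest prefix match for 128.158.129.187:
  /12 88.112.0.0: no
  /16 117.29.0.0: no
  /12 128.144.0.0: MATCH
  /14 220.92.0.0: no
  /0 0.0.0.0: MATCH
Selected: next-hop 144.221.74.89 via eth2 (matched /12)


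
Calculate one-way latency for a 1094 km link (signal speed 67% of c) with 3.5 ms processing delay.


Speed = 0.67 * 3e5 km/s = 201000 km/s
Propagation delay = 1094 / 201000 = 0.0054 s = 5.4428 ms
Processing delay = 3.5 ms
Total one-way latency = 8.9428 ms


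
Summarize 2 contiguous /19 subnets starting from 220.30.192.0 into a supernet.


Original prefix: /19
Number of subnets: 2 = 2^1
New prefix = 19 - 1 = 18
Supernet: 220.30.192.0/18


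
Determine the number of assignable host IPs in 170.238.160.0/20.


Host bits = 32 - 20 = 12
Total addresses = 2^12 = 4096
Usable = total - 2 (network and broadcast)
Usable hosts: 4094


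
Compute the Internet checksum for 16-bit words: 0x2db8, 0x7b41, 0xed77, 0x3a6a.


Sum all words (with carry folding):
+ 0x2db8 = 0x2db8
+ 0x7b41 = 0xa8f9
+ 0xed77 = 0x9671
+ 0x3a6a = 0xd0db
One's complement: ~0xd0db
Checksum = 0x2f24


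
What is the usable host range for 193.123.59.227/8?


Network: 193.0.0.0
Broadcast: 193.255.255.255
First usable = network + 1
Last usable = broadcast - 1
Range: 193.0.0.1 to 193.255.255.254


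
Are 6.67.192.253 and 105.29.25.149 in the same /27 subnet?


Mask: 255.255.255.224
6.67.192.253 AND mask = 6.67.192.224
105.29.25.149 AND mask = 105.29.25.128
No, different subnets (6.67.192.224 vs 105.29.25.128)


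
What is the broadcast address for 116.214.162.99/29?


Network: 116.214.162.96/29
Host bits = 3
Set all host bits to 1:
Broadcast: 116.214.162.103


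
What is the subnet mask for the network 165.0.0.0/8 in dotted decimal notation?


/8 means 8 network bits, 24 host bits
Binary: 11111111000000000000000000000000
Mask: 255.0.0.0


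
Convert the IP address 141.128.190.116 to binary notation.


141 = 10001101
128 = 10000000
190 = 10111110
116 = 01110100
Binary: 10001101.10000000.10111110.01110100


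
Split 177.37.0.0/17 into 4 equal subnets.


New prefix = 17 + 2 = 19
Each subnet has 8192 addresses
  177.37.0.0/19
  177.37.32.0/19
  177.37.64.0/19
  177.37.96.0/19
Subnets: 177.37.0.0/19, 177.37.32.0/19, 177.37.64.0/19, 177.37.96.0/19


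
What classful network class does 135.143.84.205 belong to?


First octet: 135
Binary: 10000111
10xxxxxx -> Class B (128-191)
Class B, default mask 255.255.0.0 (/16)


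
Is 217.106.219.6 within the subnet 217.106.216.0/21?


Subnet network: 217.106.216.0
Test IP AND mask: 217.106.216.0
Yes, 217.106.219.6 is in 217.106.216.0/21


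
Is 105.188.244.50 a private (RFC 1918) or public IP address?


RFC 1918 private ranges:
  10.0.0.0/8 (10.0.0.0 - 10.255.255.255)
  172.16.0.0/12 (172.16.0.0 - 172.31.255.255)
  192.168.0.0/16 (192.168.0.0 - 192.168.255.255)
Public (not in any RFC 1918 range)


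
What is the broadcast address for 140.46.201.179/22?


Network: 140.46.200.0/22
Host bits = 10
Set all host bits to 1:
Broadcast: 140.46.203.255


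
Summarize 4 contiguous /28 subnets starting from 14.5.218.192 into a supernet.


Original prefix: /28
Number of subnets: 4 = 2^2
New prefix = 28 - 2 = 26
Supernet: 14.5.218.192/26


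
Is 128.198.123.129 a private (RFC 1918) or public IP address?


RFC 1918 private ranges:
  10.0.0.0/8 (10.0.0.0 - 10.255.255.255)
  172.16.0.0/12 (172.16.0.0 - 172.31.255.255)
  192.168.0.0/16 (192.168.0.0 - 192.168.255.255)
Public (not in any RFC 1918 range)


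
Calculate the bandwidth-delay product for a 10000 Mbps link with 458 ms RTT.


BDP = bandwidth * RTT
= 10000 Mbps * 458 ms
= 10000 * 1e6 * 458 / 1000 bits
= 4580000000 bits
= 572500000 bytes
= 559082.0312 KB
BDP = 4580000000 bits (572500000 bytes)


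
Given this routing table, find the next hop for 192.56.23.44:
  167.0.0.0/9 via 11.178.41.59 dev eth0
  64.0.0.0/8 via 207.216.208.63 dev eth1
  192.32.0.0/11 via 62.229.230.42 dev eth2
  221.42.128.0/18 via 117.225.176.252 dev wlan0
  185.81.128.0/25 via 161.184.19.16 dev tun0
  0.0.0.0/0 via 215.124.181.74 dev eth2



Longest prefix match for 192.56.23.44:
  /9 167.0.0.0: no
  /8 64.0.0.0: no
  /11 192.32.0.0: MATCH
  /18 221.42.128.0: no
  /25 185.81.128.0: no
  /0 0.0.0.0: MATCH
Selected: next-hop 62.229.230.42 via eth2 (matched /11)


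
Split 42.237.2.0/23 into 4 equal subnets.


New prefix = 23 + 2 = 25
Each subnet has 128 addresses
  42.237.2.0/25
  42.237.2.128/25
  42.237.3.0/25
  42.237.3.128/25
Subnets: 42.237.2.0/25, 42.237.2.128/25, 42.237.3.0/25, 42.237.3.128/25


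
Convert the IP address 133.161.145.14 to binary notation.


133 = 10000101
161 = 10100001
145 = 10010001
14 = 00001110
Binary: 10000101.10100001.10010001.00001110


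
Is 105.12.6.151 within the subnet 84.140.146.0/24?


Subnet network: 84.140.146.0
Test IP AND mask: 105.12.6.0
No, 105.12.6.151 is not in 84.140.146.0/24


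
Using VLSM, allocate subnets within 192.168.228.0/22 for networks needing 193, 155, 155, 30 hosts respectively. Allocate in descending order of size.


193 hosts -> /24 (254 usable): 192.168.228.0/24
155 hosts -> /24 (254 usable): 192.168.229.0/24
155 hosts -> /24 (254 usable): 192.168.230.0/24
30 hosts -> /27 (30 usable): 192.168.231.0/27
Allocation: 192.168.228.0/24 (193 hosts, 254 usable); 192.168.229.0/24 (155 hosts, 254 usable); 192.168.230.0/24 (155 hosts, 254 usable); 192.168.231.0/27 (30 hosts, 30 usable)


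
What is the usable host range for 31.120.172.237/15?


Network: 31.120.0.0
Broadcast: 31.121.255.255
First usable = network + 1
Last usable = broadcast - 1
Range: 31.120.0.1 to 31.121.255.254


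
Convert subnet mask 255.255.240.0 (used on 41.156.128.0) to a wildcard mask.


Subnet mask: 255.255.240.0
Wildcard = 255.255.255.255 - subnet mask
255 - 255 = 0
255 - 255 = 0
255 - 240 = 15
255 - 0 = 255
Wildcard: 0.0.15.255


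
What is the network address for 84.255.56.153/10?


IP:   01010100.11111111.00111000.10011001
Mask: 11111111.11000000.00000000.00000000
AND operation:
Net:  01010100.11000000.00000000.00000000
Network: 84.192.0.0/10


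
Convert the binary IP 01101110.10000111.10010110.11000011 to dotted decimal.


01101110 = 110
10000111 = 135
10010110 = 150
11000011 = 195
IP: 110.135.150.195


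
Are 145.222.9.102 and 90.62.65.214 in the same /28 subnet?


Mask: 255.255.255.240
145.222.9.102 AND mask = 145.222.9.96
90.62.65.214 AND mask = 90.62.65.208
No, different subnets (145.222.9.96 vs 90.62.65.208)


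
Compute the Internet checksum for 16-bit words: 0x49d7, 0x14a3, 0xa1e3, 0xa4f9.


Sum all words (with carry folding):
+ 0x49d7 = 0x49d7
+ 0x14a3 = 0x5e7a
+ 0xa1e3 = 0x005e
+ 0xa4f9 = 0xa557
One's complement: ~0xa557
Checksum = 0x5aa8


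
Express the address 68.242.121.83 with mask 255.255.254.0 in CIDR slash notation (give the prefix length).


Binary: 11111111.11111111.11111110.00000000
Count leading 1s
Prefix: /23


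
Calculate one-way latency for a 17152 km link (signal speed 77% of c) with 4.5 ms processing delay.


Speed = 0.77 * 3e5 km/s = 231000 km/s
Propagation delay = 17152 / 231000 = 0.0743 s = 74.2511 ms
Processing delay = 4.5 ms
Total one-way latency = 78.7511 ms


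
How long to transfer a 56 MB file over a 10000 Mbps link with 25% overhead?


Effective throughput = 10000 * (1 - 25/100) = 7500 Mbps
File size in Mb = 56 * 8 = 448 Mb
Time = 448 / 7500
Time = 0.0597 seconds


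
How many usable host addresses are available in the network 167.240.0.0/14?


Host bits = 32 - 14 = 18
Total addresses = 2^18 = 262144
Usable = total - 2 (network and broadcast)
Usable hosts: 262142


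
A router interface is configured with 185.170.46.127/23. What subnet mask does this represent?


/23 means 23 network bits, 9 host bits
Binary: 11111111111111111111111000000000
Mask: 255.255.254.0


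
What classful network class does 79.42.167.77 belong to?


First octet: 79
Binary: 01001111
0xxxxxxx -> Class A (1-126)
Class A, default mask 255.0.0.0 (/8)


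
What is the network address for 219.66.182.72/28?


IP:   11011011.01000010.10110110.01001000
Mask: 11111111.11111111.11111111.11110000
AND operation:
Net:  11011011.01000010.10110110.01000000
Network: 219.66.182.64/28


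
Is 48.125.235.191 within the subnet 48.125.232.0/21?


Subnet network: 48.125.232.0
Test IP AND mask: 48.125.232.0
Yes, 48.125.235.191 is in 48.125.232.0/21


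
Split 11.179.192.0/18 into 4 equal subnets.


New prefix = 18 + 2 = 20
Each subnet has 4096 addresses
  11.179.192.0/20
  11.179.208.0/20
  11.179.224.0/20
  11.179.240.0/20
Subnets: 11.179.192.0/20, 11.179.208.0/20, 11.179.224.0/20, 11.179.240.0/20


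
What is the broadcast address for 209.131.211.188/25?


Network: 209.131.211.128/25
Host bits = 7
Set all host bits to 1:
Broadcast: 209.131.211.255


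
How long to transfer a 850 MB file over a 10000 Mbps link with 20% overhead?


Effective throughput = 10000 * (1 - 20/100) = 8000 Mbps
File size in Mb = 850 * 8 = 6800 Mb
Time = 6800 / 8000
Time = 0.85 seconds


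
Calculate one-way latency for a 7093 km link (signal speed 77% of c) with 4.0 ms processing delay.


Speed = 0.77 * 3e5 km/s = 231000 km/s
Propagation delay = 7093 / 231000 = 0.0307 s = 30.7056 ms
Processing delay = 4.0 ms
Total one-way latency = 34.7056 ms


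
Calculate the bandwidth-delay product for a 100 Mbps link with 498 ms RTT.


BDP = bandwidth * RTT
= 100 Mbps * 498 ms
= 100 * 1e6 * 498 / 1000 bits
= 49800000 bits
= 6225000 bytes
= 6079.1016 KB
BDP = 49800000 bits (6225000 bytes)


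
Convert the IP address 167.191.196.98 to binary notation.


167 = 10100111
191 = 10111111
196 = 11000100
98 = 01100010
Binary: 10100111.10111111.11000100.01100010


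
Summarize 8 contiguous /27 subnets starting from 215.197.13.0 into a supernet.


Original prefix: /27
Number of subnets: 8 = 2^3
New prefix = 27 - 3 = 24
Supernet: 215.197.13.0/24


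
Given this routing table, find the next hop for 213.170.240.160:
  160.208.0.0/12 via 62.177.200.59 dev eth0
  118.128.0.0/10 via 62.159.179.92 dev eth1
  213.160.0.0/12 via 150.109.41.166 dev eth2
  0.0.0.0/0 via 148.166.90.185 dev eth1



Longest prefix match for 213.170.240.160:
  /12 160.208.0.0: no
  /10 118.128.0.0: no
  /12 213.160.0.0: MATCH
  /0 0.0.0.0: MATCH
Selected: next-hop 150.109.41.166 via eth2 (matched /12)


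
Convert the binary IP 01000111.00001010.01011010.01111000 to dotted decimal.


01000111 = 71
00001010 = 10
01011010 = 90
01111000 = 120
IP: 71.10.90.120


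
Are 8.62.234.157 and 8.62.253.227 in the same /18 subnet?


Mask: 255.255.192.0
8.62.234.157 AND mask = 8.62.192.0
8.62.253.227 AND mask = 8.62.192.0
Yes, same subnet (8.62.192.0)


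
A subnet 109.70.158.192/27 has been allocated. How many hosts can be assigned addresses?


Host bits = 32 - 27 = 5
Total addresses = 2^5 = 32
Usable = total - 2 (network and broadcast)
Usable hosts: 30


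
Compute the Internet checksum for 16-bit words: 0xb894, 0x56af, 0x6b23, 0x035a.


Sum all words (with carry folding):
+ 0xb894 = 0xb894
+ 0x56af = 0x0f44
+ 0x6b23 = 0x7a67
+ 0x035a = 0x7dc1
One's complement: ~0x7dc1
Checksum = 0x823e


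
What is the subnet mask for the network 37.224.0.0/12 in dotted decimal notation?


/12 means 12 network bits, 20 host bits
Binary: 11111111111100000000000000000000
Mask: 255.240.0.0


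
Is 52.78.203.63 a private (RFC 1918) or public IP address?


RFC 1918 private ranges:
  10.0.0.0/8 (10.0.0.0 - 10.255.255.255)
  172.16.0.0/12 (172.16.0.0 - 172.31.255.255)
  192.168.0.0/16 (192.168.0.0 - 192.168.255.255)
Public (not in any RFC 1918 range)


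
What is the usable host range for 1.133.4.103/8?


Network: 1.0.0.0
Broadcast: 1.255.255.255
First usable = network + 1
Last usable = broadcast - 1
Range: 1.0.0.1 to 1.255.255.254


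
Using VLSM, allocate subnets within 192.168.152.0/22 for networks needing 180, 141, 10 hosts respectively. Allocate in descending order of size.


180 hosts -> /24 (254 usable): 192.168.152.0/24
141 hosts -> /24 (254 usable): 192.168.153.0/24
10 hosts -> /28 (14 usable): 192.168.154.0/28
Allocation: 192.168.152.0/24 (180 hosts, 254 usable); 192.168.153.0/24 (141 hosts, 254 usable); 192.168.154.0/28 (10 hosts, 14 usable)


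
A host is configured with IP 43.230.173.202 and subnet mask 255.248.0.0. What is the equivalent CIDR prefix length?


Binary: 11111111.11111000.00000000.00000000
Count leading 1s
Prefix: /13


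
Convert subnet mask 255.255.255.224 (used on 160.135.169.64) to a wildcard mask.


Subnet mask: 255.255.255.224
Wildcard = 255.255.255.255 - subnet mask
255 - 255 = 0
255 - 255 = 0
255 - 255 = 0
255 - 224 = 31
Wildcard: 0.0.0.31


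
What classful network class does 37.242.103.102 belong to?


First octet: 37
Binary: 00100101
0xxxxxxx -> Class A (1-126)
Class A, default mask 255.0.0.0 (/8)


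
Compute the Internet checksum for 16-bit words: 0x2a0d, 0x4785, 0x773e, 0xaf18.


Sum all words (with carry folding):
+ 0x2a0d = 0x2a0d
+ 0x4785 = 0x7192
+ 0x773e = 0xe8d0
+ 0xaf18 = 0x97e9
One's complement: ~0x97e9
Checksum = 0x6816


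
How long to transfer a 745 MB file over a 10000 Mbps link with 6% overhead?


Effective throughput = 10000 * (1 - 6/100) = 9400 Mbps
File size in Mb = 745 * 8 = 5960 Mb
Time = 5960 / 9400
Time = 0.634 seconds


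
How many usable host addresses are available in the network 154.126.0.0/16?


Host bits = 32 - 16 = 16
Total addresses = 2^16 = 65536
Usable = total - 2 (network and broadcast)
Usable hosts: 65534


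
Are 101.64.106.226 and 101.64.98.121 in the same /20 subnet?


Mask: 255.255.240.0
101.64.106.226 AND mask = 101.64.96.0
101.64.98.121 AND mask = 101.64.96.0
Yes, same subnet (101.64.96.0)


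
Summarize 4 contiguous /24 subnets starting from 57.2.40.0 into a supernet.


Original prefix: /24
Number of subnets: 4 = 2^2
New prefix = 24 - 2 = 22
Supernet: 57.2.40.0/22


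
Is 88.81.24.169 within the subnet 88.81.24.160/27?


Subnet network: 88.81.24.160
Test IP AND mask: 88.81.24.160
Yes, 88.81.24.169 is in 88.81.24.160/27


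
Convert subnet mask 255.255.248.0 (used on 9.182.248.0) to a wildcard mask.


Subnet mask: 255.255.248.0
Wildcard = 255.255.255.255 - subnet mask
255 - 255 = 0
255 - 255 = 0
255 - 248 = 7
255 - 0 = 255
Wildcard: 0.0.7.255


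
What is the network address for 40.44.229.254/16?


IP:   00101000.00101100.11100101.11111110
Mask: 11111111.11111111.00000000.00000000
AND operation:
Net:  00101000.00101100.00000000.00000000
Network: 40.44.0.0/16


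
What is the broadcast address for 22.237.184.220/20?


Network: 22.237.176.0/20
Host bits = 12
Set all host bits to 1:
Broadcast: 22.237.191.255


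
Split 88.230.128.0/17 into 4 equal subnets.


New prefix = 17 + 2 = 19
Each subnet has 8192 addresses
  88.230.128.0/19
  88.230.160.0/19
  88.230.192.0/19
  88.230.224.0/19
Subnets: 88.230.128.0/19, 88.230.160.0/19, 88.230.192.0/19, 88.230.224.0/19


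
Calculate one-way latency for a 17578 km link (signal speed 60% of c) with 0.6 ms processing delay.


Speed = 0.6 * 3e5 km/s = 180000 km/s
Propagation delay = 17578 / 180000 = 0.0977 s = 97.6556 ms
Processing delay = 0.6 ms
Total one-way latency = 98.2556 ms


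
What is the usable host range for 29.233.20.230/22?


Network: 29.233.20.0
Broadcast: 29.233.23.255
First usable = network + 1
Last usable = broadcast - 1
Range: 29.233.20.1 to 29.233.23.254


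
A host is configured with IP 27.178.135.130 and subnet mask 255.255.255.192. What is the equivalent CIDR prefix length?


Binary: 11111111.11111111.11111111.11000000
Count leading 1s
Prefix: /26


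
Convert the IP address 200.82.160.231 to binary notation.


200 = 11001000
82 = 01010010
160 = 10100000
231 = 11100111
Binary: 11001000.01010010.10100000.11100111


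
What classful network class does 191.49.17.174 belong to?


First octet: 191
Binary: 10111111
10xxxxxx -> Class B (128-191)
Class B, default mask 255.255.0.0 (/16)


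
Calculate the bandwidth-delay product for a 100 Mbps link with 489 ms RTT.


BDP = bandwidth * RTT
= 100 Mbps * 489 ms
= 100 * 1e6 * 489 / 1000 bits
= 48900000 bits
= 6112500 bytes
= 5969.2383 KB
BDP = 48900000 bits (6112500 bytes)


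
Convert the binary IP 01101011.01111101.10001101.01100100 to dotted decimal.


01101011 = 107
01111101 = 125
10001101 = 141
01100100 = 100
IP: 107.125.141.100


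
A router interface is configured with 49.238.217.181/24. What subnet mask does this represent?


/24 means 24 network bits, 8 host bits
Binary: 11111111111111111111111100000000
Mask: 255.255.255.0


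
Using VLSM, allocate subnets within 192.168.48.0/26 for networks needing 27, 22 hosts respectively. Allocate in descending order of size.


27 hosts -> /27 (30 usable): 192.168.48.0/27
22 hosts -> /27 (30 usable): 192.168.48.32/27
Allocation: 192.168.48.0/27 (27 hosts, 30 usable); 192.168.48.32/27 (22 hosts, 30 usable)


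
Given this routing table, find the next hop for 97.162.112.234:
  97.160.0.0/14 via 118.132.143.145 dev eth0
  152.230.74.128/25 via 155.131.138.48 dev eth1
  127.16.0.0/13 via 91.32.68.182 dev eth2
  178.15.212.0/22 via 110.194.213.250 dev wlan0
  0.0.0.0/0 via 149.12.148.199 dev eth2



Longest prefix match for 97.162.112.234:
  /14 97.160.0.0: MATCH
  /25 152.230.74.128: no
  /13 127.16.0.0: no
  /22 178.15.212.0: no
  /0 0.0.0.0: MATCH
Selected: next-hop 118.132.143.145 via eth0 (matched /14)


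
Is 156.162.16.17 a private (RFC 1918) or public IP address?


RFC 1918 private ranges:
  10.0.0.0/8 (10.0.0.0 - 10.255.255.255)
  172.16.0.0/12 (172.16.0.0 - 172.31.255.255)
  192.168.0.0/16 (192.168.0.0 - 192.168.255.255)
Public (not in any RFC 1918 range)


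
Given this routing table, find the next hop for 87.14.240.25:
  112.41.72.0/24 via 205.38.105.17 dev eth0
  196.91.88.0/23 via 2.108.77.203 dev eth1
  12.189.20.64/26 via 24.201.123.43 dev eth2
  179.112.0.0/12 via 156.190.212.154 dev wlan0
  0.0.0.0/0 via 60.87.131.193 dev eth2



Longest prefix match for 87.14.240.25:
  /24 112.41.72.0: no
  /23 196.91.88.0: no
  /26 12.189.20.64: no
  /12 179.112.0.0: no
  /0 0.0.0.0: MATCH
Selected: next-hop 60.87.131.193 via eth2 (matched /0)


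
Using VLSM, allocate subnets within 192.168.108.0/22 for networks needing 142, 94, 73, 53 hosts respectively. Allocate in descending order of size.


142 hosts -> /24 (254 usable): 192.168.108.0/24
94 hosts -> /25 (126 usable): 192.168.109.0/25
73 hosts -> /25 (126 usable): 192.168.109.128/25
53 hosts -> /26 (62 usable): 192.168.110.0/26
Allocation: 192.168.108.0/24 (142 hosts, 254 usable); 192.168.109.0/25 (94 hosts, 126 usable); 192.168.109.128/25 (73 hosts, 126 usable); 192.168.110.0/26 (53 hosts, 62 usable)


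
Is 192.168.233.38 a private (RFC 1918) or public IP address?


RFC 1918 private ranges:
  10.0.0.0/8 (10.0.0.0 - 10.255.255.255)
  172.16.0.0/12 (172.16.0.0 - 172.31.255.255)
  192.168.0.0/16 (192.168.0.0 - 192.168.255.255)
Private (in 192.168.0.0/16)


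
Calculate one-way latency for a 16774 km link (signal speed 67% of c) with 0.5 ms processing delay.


Speed = 0.67 * 3e5 km/s = 201000 km/s
Propagation delay = 16774 / 201000 = 0.0835 s = 83.4527 ms
Processing delay = 0.5 ms
Total one-way latency = 83.9527 ms


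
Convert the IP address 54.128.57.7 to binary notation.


54 = 00110110
128 = 10000000
57 = 00111001
7 = 00000111
Binary: 00110110.10000000.00111001.00000111


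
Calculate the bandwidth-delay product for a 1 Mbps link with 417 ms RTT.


BDP = bandwidth * RTT
= 1 Mbps * 417 ms
= 1 * 1e6 * 417 / 1000 bits
= 417000 bits
= 52125 bytes
= 50.9033 KB
BDP = 417000 bits (52125 bytes)


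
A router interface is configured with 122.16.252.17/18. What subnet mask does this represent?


/18 means 18 network bits, 14 host bits
Binary: 11111111111111111100000000000000
Mask: 255.255.192.0


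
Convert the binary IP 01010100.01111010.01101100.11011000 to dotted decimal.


01010100 = 84
01111010 = 122
01101100 = 108
11011000 = 216
IP: 84.122.108.216


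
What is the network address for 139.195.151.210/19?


IP:   10001011.11000011.10010111.11010010
Mask: 11111111.11111111.11100000.00000000
AND operation:
Net:  10001011.11000011.10000000.00000000
Network: 139.195.128.0/19


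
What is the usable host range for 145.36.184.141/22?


Network: 145.36.184.0
Broadcast: 145.36.187.255
First usable = network + 1
Last usable = broadcast - 1
Range: 145.36.184.1 to 145.36.187.254


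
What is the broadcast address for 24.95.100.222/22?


Network: 24.95.100.0/22
Host bits = 10
Set all host bits to 1:
Broadcast: 24.95.103.255


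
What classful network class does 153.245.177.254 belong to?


First octet: 153
Binary: 10011001
10xxxxxx -> Class B (128-191)
Class B, default mask 255.255.0.0 (/16)


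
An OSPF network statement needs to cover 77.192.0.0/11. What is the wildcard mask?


Subnet mask: 255.224.0.0
Wildcard = 255.255.255.255 - subnet mask
255 - 255 = 0
255 - 224 = 31
255 - 0 = 255
255 - 0 = 255
Wildcard: 0.31.255.255


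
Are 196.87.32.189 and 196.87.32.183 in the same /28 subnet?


Mask: 255.255.255.240
196.87.32.189 AND mask = 196.87.32.176
196.87.32.183 AND mask = 196.87.32.176
Yes, same subnet (196.87.32.176)


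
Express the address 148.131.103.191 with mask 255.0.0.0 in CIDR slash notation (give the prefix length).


Binary: 11111111.00000000.00000000.00000000
Count leading 1s
Prefix: /8


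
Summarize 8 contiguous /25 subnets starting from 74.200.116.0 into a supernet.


Original prefix: /25
Number of subnets: 8 = 2^3
New prefix = 25 - 3 = 22
Supernet: 74.200.116.0/22


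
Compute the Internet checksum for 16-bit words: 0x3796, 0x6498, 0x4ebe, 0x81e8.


Sum all words (with carry folding):
+ 0x3796 = 0x3796
+ 0x6498 = 0x9c2e
+ 0x4ebe = 0xeaec
+ 0x81e8 = 0x6cd5
One's complement: ~0x6cd5
Checksum = 0x932a


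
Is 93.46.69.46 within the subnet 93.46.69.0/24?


Subnet network: 93.46.69.0
Test IP AND mask: 93.46.69.0
Yes, 93.46.69.46 is in 93.46.69.0/24


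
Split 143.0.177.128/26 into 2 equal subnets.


New prefix = 26 + 1 = 27
Each subnet has 32 addresses
  143.0.177.128/27
  143.0.177.160/27
Subnets: 143.0.177.128/27, 143.0.177.160/27


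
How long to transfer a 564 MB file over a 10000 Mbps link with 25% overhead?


Effective throughput = 10000 * (1 - 25/100) = 7500 Mbps
File size in Mb = 564 * 8 = 4512 Mb
Time = 4512 / 7500
Time = 0.6016 seconds


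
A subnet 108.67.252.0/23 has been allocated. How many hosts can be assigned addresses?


Host bits = 32 - 23 = 9
Total addresses = 2^9 = 512
Usable = total - 2 (network and broadcast)
Usable hosts: 510


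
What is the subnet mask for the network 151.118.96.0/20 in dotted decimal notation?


/20 means 20 network bits, 12 host bits
Binary: 11111111111111111111000000000000
Mask: 255.255.240.0


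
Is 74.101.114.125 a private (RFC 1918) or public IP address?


RFC 1918 private ranges:
  10.0.0.0/8 (10.0.0.0 - 10.255.255.255)
  172.16.0.0/12 (172.16.0.0 - 172.31.255.255)
  192.168.0.0/16 (192.168.0.0 - 192.168.255.255)
Public (not in any RFC 1918 range)


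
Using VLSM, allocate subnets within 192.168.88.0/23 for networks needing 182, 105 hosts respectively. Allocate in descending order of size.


182 hosts -> /24 (254 usable): 192.168.88.0/24
105 hosts -> /25 (126 usable): 192.168.89.0/25
Allocation: 192.168.88.0/24 (182 hosts, 254 usable); 192.168.89.0/25 (105 hosts, 126 usable)


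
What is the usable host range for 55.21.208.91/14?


Network: 55.20.0.0
Broadcast: 55.23.255.255
First usable = network + 1
Last usable = broadcast - 1
Range: 55.20.0.1 to 55.23.255.254


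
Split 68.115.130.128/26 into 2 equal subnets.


New prefix = 26 + 1 = 27
Each subnet has 32 addresses
  68.115.130.128/27
  68.115.130.160/27
Subnets: 68.115.130.128/27, 68.115.130.160/27


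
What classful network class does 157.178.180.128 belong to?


First octet: 157
Binary: 10011101
10xxxxxx -> Class B (128-191)
Class B, default mask 255.255.0.0 (/16)


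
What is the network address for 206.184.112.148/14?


IP:   11001110.10111000.01110000.10010100
Mask: 11111111.11111100.00000000.00000000
AND operation:
Net:  11001110.10111000.00000000.00000000
Network: 206.184.0.0/14


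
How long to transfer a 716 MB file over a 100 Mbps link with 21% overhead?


Effective throughput = 100 * (1 - 21/100) = 79 Mbps
File size in Mb = 716 * 8 = 5728 Mb
Time = 5728 / 79
Time = 72.5063 seconds


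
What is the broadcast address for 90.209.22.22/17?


Network: 90.209.0.0/17
Host bits = 15
Set all host bits to 1:
Broadcast: 90.209.127.255


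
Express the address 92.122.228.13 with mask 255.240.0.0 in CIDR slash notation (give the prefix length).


Binary: 11111111.11110000.00000000.00000000
Count leading 1s
Prefix: /12


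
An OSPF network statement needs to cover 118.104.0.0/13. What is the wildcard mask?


Subnet mask: 255.248.0.0
Wildcard = 255.255.255.255 - subnet mask
255 - 255 = 0
255 - 248 = 7
255 - 0 = 255
255 - 0 = 255
Wildcard: 0.7.255.255


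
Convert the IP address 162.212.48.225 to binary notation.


162 = 10100010
212 = 11010100
48 = 00110000
225 = 11100001
Binary: 10100010.11010100.00110000.11100001


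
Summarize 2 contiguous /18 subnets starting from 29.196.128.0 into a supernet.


Original prefix: /18
Number of subnets: 2 = 2^1
New prefix = 18 - 1 = 17
Supernet: 29.196.128.0/17


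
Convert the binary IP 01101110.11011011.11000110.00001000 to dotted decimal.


01101110 = 110
11011011 = 219
11000110 = 198
00001000 = 8
IP: 110.219.198.8


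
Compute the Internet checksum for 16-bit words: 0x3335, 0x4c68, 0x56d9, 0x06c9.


Sum all words (with carry folding):
+ 0x3335 = 0x3335
+ 0x4c68 = 0x7f9d
+ 0x56d9 = 0xd676
+ 0x06c9 = 0xdd3f
One's complement: ~0xdd3f
Checksum = 0x22c0


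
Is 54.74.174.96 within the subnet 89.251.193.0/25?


Subnet network: 89.251.193.0
Test IP AND mask: 54.74.174.0
No, 54.74.174.96 is not in 89.251.193.0/25


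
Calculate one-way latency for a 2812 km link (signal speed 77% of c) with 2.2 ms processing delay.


Speed = 0.77 * 3e5 km/s = 231000 km/s
Propagation delay = 2812 / 231000 = 0.0122 s = 12.1732 ms
Processing delay = 2.2 ms
Total one-way latency = 14.3732 ms


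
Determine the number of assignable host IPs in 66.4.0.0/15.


Host bits = 32 - 15 = 17
Total addresses = 2^17 = 131072
Usable = total - 2 (network and broadcast)
Usable hosts: 131070


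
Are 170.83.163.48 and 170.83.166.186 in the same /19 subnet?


Mask: 255.255.224.0
170.83.163.48 AND mask = 170.83.160.0
170.83.166.186 AND mask = 170.83.160.0
Yes, same subnet (170.83.160.0)


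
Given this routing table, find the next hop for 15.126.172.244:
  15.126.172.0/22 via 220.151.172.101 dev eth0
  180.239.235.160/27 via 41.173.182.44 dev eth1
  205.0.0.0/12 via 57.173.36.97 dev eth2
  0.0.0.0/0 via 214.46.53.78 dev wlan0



Longest prefix match for 15.126.172.244:
  /22 15.126.172.0: MATCH
  /27 180.239.235.160: no
  /12 205.0.0.0: no
  /0 0.0.0.0: MATCH
Selected: next-hop 220.151.172.101 via eth0 (matched /22)


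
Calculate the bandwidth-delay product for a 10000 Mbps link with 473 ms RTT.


BDP = bandwidth * RTT
= 10000 Mbps * 473 ms
= 10000 * 1e6 * 473 / 1000 bits
= 4730000000 bits
= 591250000 bytes
= 577392.5781 KB
BDP = 4730000000 bits (591250000 bytes)


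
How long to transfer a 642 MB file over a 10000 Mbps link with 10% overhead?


Effective throughput = 10000 * (1 - 10/100) = 9000 Mbps
File size in Mb = 642 * 8 = 5136 Mb
Time = 5136 / 9000
Time = 0.5707 seconds


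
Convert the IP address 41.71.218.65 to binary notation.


41 = 00101001
71 = 01000111
218 = 11011010
65 = 01000001
Binary: 00101001.01000111.11011010.01000001


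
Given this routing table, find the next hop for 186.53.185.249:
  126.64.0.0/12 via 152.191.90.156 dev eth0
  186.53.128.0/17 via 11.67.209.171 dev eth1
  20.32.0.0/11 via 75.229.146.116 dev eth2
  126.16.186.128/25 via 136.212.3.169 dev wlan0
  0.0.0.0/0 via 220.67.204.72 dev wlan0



Longest prefix match for 186.53.185.249:
  /12 126.64.0.0: no
  /17 186.53.128.0: MATCH
  /11 20.32.0.0: no
  /25 126.16.186.128: no
  /0 0.0.0.0: MATCH
Selected: next-hop 11.67.209.171 via eth1 (matched /17)


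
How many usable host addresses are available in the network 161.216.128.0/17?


Host bits = 32 - 17 = 15
Total addresses = 2^15 = 32768
Usable = total - 2 (network and broadcast)
Usable hosts: 32766


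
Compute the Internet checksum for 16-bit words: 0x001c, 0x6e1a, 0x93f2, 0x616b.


Sum all words (with carry folding):
+ 0x001c = 0x001c
+ 0x6e1a = 0x6e36
+ 0x93f2 = 0x0229
+ 0x616b = 0x6394
One's complement: ~0x6394
Checksum = 0x9c6b


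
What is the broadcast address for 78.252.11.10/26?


Network: 78.252.11.0/26
Host bits = 6
Set all host bits to 1:
Broadcast: 78.252.11.63


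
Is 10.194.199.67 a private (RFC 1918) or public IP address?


RFC 1918 private ranges:
  10.0.0.0/8 (10.0.0.0 - 10.255.255.255)
  172.16.0.0/12 (172.16.0.0 - 172.31.255.255)
  192.168.0.0/16 (192.168.0.0 - 192.168.255.255)
Private (in 10.0.0.0/8)


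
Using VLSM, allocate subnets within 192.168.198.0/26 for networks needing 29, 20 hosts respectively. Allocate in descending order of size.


29 hosts -> /27 (30 usable): 192.168.198.0/27
20 hosts -> /27 (30 usable): 192.168.198.32/27
Allocation: 192.168.198.0/27 (29 hosts, 30 usable); 192.168.198.32/27 (20 hosts, 30 usable)


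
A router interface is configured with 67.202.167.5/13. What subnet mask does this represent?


/13 means 13 network bits, 19 host bits
Binary: 11111111111110000000000000000000
Mask: 255.248.0.0


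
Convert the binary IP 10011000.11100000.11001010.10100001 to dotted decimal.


10011000 = 152
11100000 = 224
11001010 = 202
10100001 = 161
IP: 152.224.202.161


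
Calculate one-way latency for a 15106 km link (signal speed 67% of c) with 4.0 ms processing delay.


Speed = 0.67 * 3e5 km/s = 201000 km/s
Propagation delay = 15106 / 201000 = 0.0752 s = 75.1542 ms
Processing delay = 4.0 ms
Total one-way latency = 79.1542 ms


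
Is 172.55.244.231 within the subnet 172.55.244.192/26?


Subnet network: 172.55.244.192
Test IP AND mask: 172.55.244.192
Yes, 172.55.244.231 is in 172.55.244.192/26


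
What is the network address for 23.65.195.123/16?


IP:   00010111.01000001.11000011.01111011
Mask: 11111111.11111111.00000000.00000000
AND operation:
Net:  00010111.01000001.00000000.00000000
Network: 23.65.0.0/16


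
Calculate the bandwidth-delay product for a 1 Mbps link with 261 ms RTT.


BDP = bandwidth * RTT
= 1 Mbps * 261 ms
= 1 * 1e6 * 261 / 1000 bits
= 261000 bits
= 32625 bytes
= 31.8604 KB
BDP = 261000 bits (32625 bytes)


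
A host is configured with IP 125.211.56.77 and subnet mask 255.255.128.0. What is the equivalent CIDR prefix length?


Binary: 11111111.11111111.10000000.00000000
Count leading 1s
Prefix: /17


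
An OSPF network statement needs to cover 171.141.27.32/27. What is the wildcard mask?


Subnet mask: 255.255.255.224
Wildcard = 255.255.255.255 - subnet mask
255 - 255 = 0
255 - 255 = 0
255 - 255 = 0
255 - 224 = 31
Wildcard: 0.0.0.31


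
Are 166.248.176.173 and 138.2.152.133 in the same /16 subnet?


Mask: 255.255.0.0
166.248.176.173 AND mask = 166.248.0.0
138.2.152.133 AND mask = 138.2.0.0
No, different subnets (166.248.0.0 vs 138.2.0.0)


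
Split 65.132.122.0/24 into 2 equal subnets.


New prefix = 24 + 1 = 25
Each subnet has 128 addresses
  65.132.122.0/25
  65.132.122.128/25
Subnets: 65.132.122.0/25, 65.132.122.128/25


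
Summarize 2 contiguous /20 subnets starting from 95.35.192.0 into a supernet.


Original prefix: /20
Number of subnets: 2 = 2^1
New prefix = 20 - 1 = 19
Supernet: 95.35.192.0/19


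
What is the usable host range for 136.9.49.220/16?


Network: 136.9.0.0
Broadcast: 136.9.255.255
First usable = network + 1
Last usable = broadcast - 1
Range: 136.9.0.1 to 136.9.255.254


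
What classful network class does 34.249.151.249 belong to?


First octet: 34
Binary: 00100010
0xxxxxxx -> Class A (1-126)
Class A, default mask 255.0.0.0 (/8)


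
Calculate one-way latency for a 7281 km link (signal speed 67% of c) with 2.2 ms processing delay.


Speed = 0.67 * 3e5 km/s = 201000 km/s
Propagation delay = 7281 / 201000 = 0.0362 s = 36.2239 ms
Processing delay = 2.2 ms
Total one-way latency = 38.4239 ms


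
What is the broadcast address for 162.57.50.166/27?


Network: 162.57.50.160/27
Host bits = 5
Set all host bits to 1:
Broadcast: 162.57.50.191


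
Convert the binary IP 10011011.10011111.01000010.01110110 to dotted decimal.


10011011 = 155
10011111 = 159
01000010 = 66
01110110 = 118
IP: 155.159.66.118


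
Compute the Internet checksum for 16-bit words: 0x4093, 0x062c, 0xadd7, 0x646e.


Sum all words (with carry folding):
+ 0x4093 = 0x4093
+ 0x062c = 0x46bf
+ 0xadd7 = 0xf496
+ 0x646e = 0x5905
One's complement: ~0x5905
Checksum = 0xa6fa


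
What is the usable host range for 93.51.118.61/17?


Network: 93.51.0.0
Broadcast: 93.51.127.255
First usable = network + 1
Last usable = broadcast - 1
Range: 93.51.0.1 to 93.51.127.254


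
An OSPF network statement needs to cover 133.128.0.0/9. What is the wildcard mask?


Subnet mask: 255.128.0.0
Wildcard = 255.255.255.255 - subnet mask
255 - 255 = 0
255 - 128 = 127
255 - 0 = 255
255 - 0 = 255
Wildcard: 0.127.255.255


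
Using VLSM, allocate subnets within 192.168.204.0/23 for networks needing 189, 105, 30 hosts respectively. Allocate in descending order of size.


189 hosts -> /24 (254 usable): 192.168.204.0/24
105 hosts -> /25 (126 usable): 192.168.205.0/25
30 hosts -> /27 (30 usable): 192.168.205.128/27
Allocation: 192.168.204.0/24 (189 hosts, 254 usable); 192.168.205.0/25 (105 hosts, 126 usable); 192.168.205.128/27 (30 hosts, 30 usable)


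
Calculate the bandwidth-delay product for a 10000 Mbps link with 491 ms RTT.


BDP = bandwidth * RTT
= 10000 Mbps * 491 ms
= 10000 * 1e6 * 491 / 1000 bits
= 4910000000 bits
= 613750000 bytes
= 599365.2344 KB
BDP = 4910000000 bits (613750000 bytes)


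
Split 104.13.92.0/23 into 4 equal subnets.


New prefix = 23 + 2 = 25
Each subnet has 128 addresses
  104.13.92.0/25
  104.13.92.128/25
  104.13.93.0/25
  104.13.93.128/25
Subnets: 104.13.92.0/25, 104.13.92.128/25, 104.13.93.0/25, 104.13.93.128/25


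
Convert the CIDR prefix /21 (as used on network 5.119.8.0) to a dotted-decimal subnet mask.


/21 means 21 network bits, 11 host bits
Binary: 11111111111111111111100000000000
Mask: 255.255.248.0


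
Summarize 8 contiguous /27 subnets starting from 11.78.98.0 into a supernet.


Original prefix: /27
Number of subnets: 8 = 2^3
New prefix = 27 - 3 = 24
Supernet: 11.78.98.0/24


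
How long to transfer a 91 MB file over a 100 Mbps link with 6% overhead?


Effective throughput = 100 * (1 - 6/100) = 94 Mbps
File size in Mb = 91 * 8 = 728 Mb
Time = 728 / 94
Time = 7.7447 seconds
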